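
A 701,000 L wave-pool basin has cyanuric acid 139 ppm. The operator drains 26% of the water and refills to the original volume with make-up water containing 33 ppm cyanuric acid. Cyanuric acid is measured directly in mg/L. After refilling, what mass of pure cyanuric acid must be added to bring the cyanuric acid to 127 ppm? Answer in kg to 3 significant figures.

After draining 26% and refilling: 139 × 0.74 + 33 × 0.26 = 111.44 ppm.
Deficit to target: 127 − 111.44 = 15.56 mg/L.
Mass: 15.56 mg/L × 701,000 L = 10,910 g cyanuric acid.

10.9 kg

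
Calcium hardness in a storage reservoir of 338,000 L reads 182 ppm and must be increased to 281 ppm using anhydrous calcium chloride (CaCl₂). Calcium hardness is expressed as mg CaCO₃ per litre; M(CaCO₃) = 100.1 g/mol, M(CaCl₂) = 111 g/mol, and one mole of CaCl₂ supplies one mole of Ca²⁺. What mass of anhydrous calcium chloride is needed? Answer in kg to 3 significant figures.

Hardness to add: (281 − 182) = 99 mg/L as CaCO₃ × 338,000 L = 33,460 g as CaCO₃.
Moles of Ca²⁺ (1 mol Ca²⁺ ≡ 1 mol CaCO₃): 33,460 / 100.1 g/mol = 334.3 mol.
Mass of CaCl₂: 334.3 × 111 = 37,110 g.

37.1 kg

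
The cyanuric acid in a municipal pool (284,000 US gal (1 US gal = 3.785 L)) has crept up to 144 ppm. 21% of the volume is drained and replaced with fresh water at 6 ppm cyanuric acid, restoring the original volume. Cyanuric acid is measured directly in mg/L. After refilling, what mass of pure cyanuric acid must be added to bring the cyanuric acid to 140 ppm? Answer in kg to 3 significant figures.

26.9 kg

Volume: 284,000 US gal × 3.785 L/gal = 1,074,940 L.
After draining 21% and refilling: 144 × 0.79 + 6 × 0.21 = 115.02 ppm.
Deficit to target: 140 − 115.02 = 24.98 mg/L.
Mass: 24.98 mg/L × 1,074,940 L = 26,850 g cyanuric acid.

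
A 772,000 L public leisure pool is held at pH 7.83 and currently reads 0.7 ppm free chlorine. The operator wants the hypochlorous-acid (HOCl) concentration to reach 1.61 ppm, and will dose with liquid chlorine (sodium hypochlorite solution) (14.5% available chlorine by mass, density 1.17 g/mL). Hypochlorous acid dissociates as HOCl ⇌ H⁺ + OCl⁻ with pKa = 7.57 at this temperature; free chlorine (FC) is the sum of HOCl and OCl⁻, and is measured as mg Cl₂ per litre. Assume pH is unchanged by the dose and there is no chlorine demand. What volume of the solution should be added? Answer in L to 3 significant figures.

17.5 L

[OCl⁻]/[HOCl] = 10^(pH − pKa) = 10^(7.83 − 7.57) = 1.82; fraction as HOCl = 1/(1 + 1.82) = 0.3546.
Free chlorine required for 1.61 ppm HOCl: 1.61 / 0.3546 = 4.54 ppm.
FC to add: 4.54 − 0.7 = 3.84 mg/L as Cl₂.
Cl₂ equivalent: 3.84 mg/L × 772,000 L = 2964 g.
Product at 14.5% available Cl: 2964 / 0.145 = 20,440 g.
Volume: 20,440 g ÷ 1.17 g/mL = 17,470 mL.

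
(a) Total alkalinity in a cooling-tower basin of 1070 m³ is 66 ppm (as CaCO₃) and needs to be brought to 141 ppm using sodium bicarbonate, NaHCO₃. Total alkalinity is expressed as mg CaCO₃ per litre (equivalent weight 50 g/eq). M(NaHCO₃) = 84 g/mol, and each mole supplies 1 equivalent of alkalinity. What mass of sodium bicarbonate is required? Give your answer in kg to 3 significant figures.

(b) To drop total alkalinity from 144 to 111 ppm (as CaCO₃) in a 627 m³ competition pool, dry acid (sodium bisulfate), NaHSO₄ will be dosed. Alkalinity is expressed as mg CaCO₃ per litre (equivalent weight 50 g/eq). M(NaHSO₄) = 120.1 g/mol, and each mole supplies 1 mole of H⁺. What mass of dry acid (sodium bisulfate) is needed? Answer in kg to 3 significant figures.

(a) 135 kg; (b) 49.7 kg

(a) Volume: 1070 m³ = 1,070,000 L.
(a) Alkalinity to add: (141 − 66) = 75 mg/L as CaCO₃ × 1,070,000 L = 80,250 g as CaCO₃.
(a) Equivalents: 80,250 g ÷ 50 g/eq = 1605 eq.
(a) NaHCO₃ supplies 1 eq per mole → 1605 mol.
(a) Mass: 1605 mol × 84 g/mol = 134,800 g.

(b) Volume: 627 m³ = 627,000 L.
(b) Alkalinity to neutralize: (144 − 111) = 33 mg/L as CaCO₃ × 627,000 L = 20,690 g as CaCO₃.
(b) Equivalents of H⁺ required: 20,690 ÷ 50 g/eq = 413.8 eq = 413.8 mol NaHSO₄.
(b) Mass of NaHSO₄: 413.8 × 120.1 = 49,700 g.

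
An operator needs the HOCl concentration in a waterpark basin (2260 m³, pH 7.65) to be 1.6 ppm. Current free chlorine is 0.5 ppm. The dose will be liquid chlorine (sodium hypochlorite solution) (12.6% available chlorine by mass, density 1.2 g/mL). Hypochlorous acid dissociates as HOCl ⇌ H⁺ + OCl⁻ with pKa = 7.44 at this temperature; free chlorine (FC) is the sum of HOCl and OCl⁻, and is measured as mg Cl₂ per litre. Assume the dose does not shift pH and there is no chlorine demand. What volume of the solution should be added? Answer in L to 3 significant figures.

55.2 L

Volume: 2260 m³ = 2,260,000 L.
[OCl⁻]/[HOCl] = 10^(pH − pKa) = 10^(7.65 − 7.44) = 1.622; fraction as HOCl = 1/(1 + 1.622) = 0.3814.
Free chlorine required for 1.6 ppm HOCl: 1.6 / 0.3814 = 4.195 ppm.
FC to add: 4.195 − 0.5 = 3.695 mg/L as Cl₂.
Cl₂ equivalent: 3.695 mg/L × 2,260,000 L = 8350 g.
Product at 12.6% available Cl: 8350 / 0.126 = 66,270 g.
Volume: 66,270 g ÷ 1.2 g/mL = 55,230 mL.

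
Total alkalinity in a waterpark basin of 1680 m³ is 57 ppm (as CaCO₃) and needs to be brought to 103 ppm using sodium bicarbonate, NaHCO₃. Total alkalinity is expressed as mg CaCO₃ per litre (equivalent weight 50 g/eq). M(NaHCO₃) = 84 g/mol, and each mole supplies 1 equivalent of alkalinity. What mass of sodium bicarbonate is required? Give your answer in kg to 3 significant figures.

Volume: 1680 m³ = 1,680,000 L.
Alkalinity to add: (103 − 57) = 46 mg/L as CaCO₃ × 1,680,000 L = 77,280 g as CaCO₃.
Equivalents: 77,280 g ÷ 50 g/eq = 1546 eq.
NaHCO₃ supplies 1 eq per mole → 1546 mol.
Mass: 1546 mol × 84 g/mol = 129,800 g.

130 kg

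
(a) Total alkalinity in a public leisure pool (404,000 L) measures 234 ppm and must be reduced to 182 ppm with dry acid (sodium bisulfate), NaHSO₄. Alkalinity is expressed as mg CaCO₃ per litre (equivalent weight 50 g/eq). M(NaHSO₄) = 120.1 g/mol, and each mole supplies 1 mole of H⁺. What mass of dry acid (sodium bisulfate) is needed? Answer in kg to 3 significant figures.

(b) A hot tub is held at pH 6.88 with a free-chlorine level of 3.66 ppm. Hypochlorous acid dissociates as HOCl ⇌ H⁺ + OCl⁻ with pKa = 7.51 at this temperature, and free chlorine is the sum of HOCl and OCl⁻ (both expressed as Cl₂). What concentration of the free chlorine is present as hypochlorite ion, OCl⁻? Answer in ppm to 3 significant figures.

(a) 50.5 kg; (b) 0.695 ppm

(a) Alkalinity to neutralize: (234 − 182) = 52 mg/L as CaCO₃ × 404,000 L = 21,010 g as CaCO₃.
(a) Equivalents of H⁺ required: 21,010 ÷ 50 g/eq = 420.2 eq = 420.2 mol NaHSO₄.
(a) Mass of NaHSO₄: 420.2 × 120.1 = 50,460 g.

(b) [OCl⁻]/[HOCl] = 10^(pH − pKa) = 10^(6.88 − 7.51) = 10^-0.63 = 0.2344.
(b) Fraction as HOCl = 1 / (1 + 0.2344) = 0.8101.
(b) OCl⁻ = (1 − 0.8101) × 3.66 ppm = 0.6951 ppm.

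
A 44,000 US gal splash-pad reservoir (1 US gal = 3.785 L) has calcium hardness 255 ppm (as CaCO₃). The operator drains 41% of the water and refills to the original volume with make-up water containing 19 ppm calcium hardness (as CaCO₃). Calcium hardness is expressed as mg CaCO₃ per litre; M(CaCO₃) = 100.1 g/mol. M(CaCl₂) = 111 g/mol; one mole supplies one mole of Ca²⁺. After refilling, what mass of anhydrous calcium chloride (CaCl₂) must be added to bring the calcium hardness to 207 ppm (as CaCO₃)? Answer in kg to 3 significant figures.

Volume: 44,000 US gal × 3.785 L/gal = 166,540 L.
After draining 41% and refilling: 255 × 0.59 + 19 × 0.41 = 158.24 ppm.
Deficit to target: 207 − 158.24 = 48.76 mg/L.
As CaCO₃: 48.76 mg/L × 166,540 L = 8120 g; ÷ 100.1 = 81.12 mol Ca²⁺.
Mass: 81.12 × 111 = 9005 g.

9.00 kg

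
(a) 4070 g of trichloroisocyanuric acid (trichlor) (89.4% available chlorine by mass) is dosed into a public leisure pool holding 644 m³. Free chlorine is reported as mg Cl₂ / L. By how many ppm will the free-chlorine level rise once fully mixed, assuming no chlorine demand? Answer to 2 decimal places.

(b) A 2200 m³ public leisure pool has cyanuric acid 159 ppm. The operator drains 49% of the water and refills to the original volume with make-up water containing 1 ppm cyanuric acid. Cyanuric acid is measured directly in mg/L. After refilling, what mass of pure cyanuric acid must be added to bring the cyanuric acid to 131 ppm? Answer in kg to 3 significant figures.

(a) 5.65 ppm; (b) 109 kg

(a) Volume: 644 m³ = 644,000 L.
(a) Available chlorine delivered: 4070 g × 0.894 = 3639 g as Cl₂.
(a) Concentration rise: 3639 g / 644,000 L = 5.65 mg/L = 5.65 ppm.

(b) Volume: 2200 m³ = 2,200,000 L.
(b) After draining 49% and refilling: 159 × 0.51 + 1 × 0.49 = 81.58 ppm.
(b) Deficit to target: 131 − 81.58 = 49.42 mg/L.
(b) Mass: 49.42 mg/L × 2,200,000 L = 108,700 g cyanuric acid.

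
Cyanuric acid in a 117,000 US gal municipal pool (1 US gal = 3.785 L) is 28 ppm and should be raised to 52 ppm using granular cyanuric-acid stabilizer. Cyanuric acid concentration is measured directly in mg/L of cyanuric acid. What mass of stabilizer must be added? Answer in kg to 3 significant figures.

Volume: 117,000 US gal × 3.785 L/gal = 442,845 L.
CYA to add: (52 − 28) = 24 mg/L × 442,845 L = 10,630 g cyanuric acid.

10.6 kg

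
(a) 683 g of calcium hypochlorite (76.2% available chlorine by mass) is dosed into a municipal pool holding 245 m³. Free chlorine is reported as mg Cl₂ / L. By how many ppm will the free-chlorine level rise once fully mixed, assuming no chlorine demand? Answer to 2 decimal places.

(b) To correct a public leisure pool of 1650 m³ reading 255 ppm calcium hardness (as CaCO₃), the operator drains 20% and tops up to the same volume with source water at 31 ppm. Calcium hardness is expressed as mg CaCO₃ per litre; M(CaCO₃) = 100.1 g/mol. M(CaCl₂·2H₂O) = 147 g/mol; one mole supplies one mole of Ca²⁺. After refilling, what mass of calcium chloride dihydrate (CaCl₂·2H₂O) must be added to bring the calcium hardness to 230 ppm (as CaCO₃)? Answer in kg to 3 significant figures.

(a) Volume: 245 m³ = 245,000 L.
(a) Available chlorine delivered: 683 g × 0.762 = 520.4 g as Cl₂.
(a) Concentration rise: 520.4 g / 245,000 L = 2.124 mg/L = 2.12 ppm.

(b) Volume: 1650 m³ = 1,650,000 L.
(b) After draining 20% and refilling: 255 × 0.80 + 31 × 0.20 = 210.2 ppm.
(b) Deficit to target: 230 − 210.2 = 19.8 mg/L.
(b) As CaCO₃: 19.8 mg/L × 1,650,000 L = 32,670 g; ÷ 100.1 = 326.4 mol Ca²⁺.
(b) Mass: 326.4 × 147 = 47,980 g.

(a) 2.12 ppm; (b) 48.0 kg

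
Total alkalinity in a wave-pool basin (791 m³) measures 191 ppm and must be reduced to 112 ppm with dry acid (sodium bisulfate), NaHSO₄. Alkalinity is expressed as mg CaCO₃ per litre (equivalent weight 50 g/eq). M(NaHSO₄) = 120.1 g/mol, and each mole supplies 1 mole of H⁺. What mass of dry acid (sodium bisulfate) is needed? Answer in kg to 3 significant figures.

Volume: 791 m³ = 791,000 L.
Alkalinity to neutralize: (191 − 112) = 79 mg/L as CaCO₃ × 791,000 L = 62,490 g as CaCO₃.
Equivalents of H⁺ required: 62,490 ÷ 50 g/eq = 1250 eq = 1250 mol NaHSO₄.
Mass of NaHSO₄: 1250 × 120.1 = 150,100 g.

150 kg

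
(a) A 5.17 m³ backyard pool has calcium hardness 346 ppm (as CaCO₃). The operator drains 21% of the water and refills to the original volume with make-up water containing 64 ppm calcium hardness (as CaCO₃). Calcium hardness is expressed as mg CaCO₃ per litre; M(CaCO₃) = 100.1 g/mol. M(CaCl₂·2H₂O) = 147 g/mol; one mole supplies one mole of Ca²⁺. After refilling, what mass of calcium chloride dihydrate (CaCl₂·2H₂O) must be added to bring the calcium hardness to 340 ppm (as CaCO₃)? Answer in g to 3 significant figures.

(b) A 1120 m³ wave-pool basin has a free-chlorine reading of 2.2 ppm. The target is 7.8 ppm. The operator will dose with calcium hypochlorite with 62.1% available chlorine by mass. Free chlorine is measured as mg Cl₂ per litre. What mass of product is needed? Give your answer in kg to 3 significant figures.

(a) Volume: 5.17 m³ = 5,170 L.
(a) After draining 21% and refilling: 346 × 0.79 + 64 × 0.21 = 286.78 ppm.
(a) Deficit to target: 340 − 286.78 = 53.22 mg/L.
(a) As CaCO₃: 53.22 mg/L × 5,170 L = 275.1 g; ÷ 100.1 = 2.749 mol Ca²⁺.
(a) Mass: 2.749 × 147 = 404.1 g.

(b) Volume: 1120 m³ = 1,120,000 L.
(b) Chlorine deficit: 7.8 − 2.2 = 5.6 ppm = 5.6 mg/L as Cl₂.
(b) Cl₂ equivalent needed: 5.6 mg/L × 1,120,000 L = 6,272,000 mg = 6272 g.
(b) Product at 62.1% available chlorine: 6272 / 0.621 = 10,100 g.

(a) 404 g; (b) 10.1 kg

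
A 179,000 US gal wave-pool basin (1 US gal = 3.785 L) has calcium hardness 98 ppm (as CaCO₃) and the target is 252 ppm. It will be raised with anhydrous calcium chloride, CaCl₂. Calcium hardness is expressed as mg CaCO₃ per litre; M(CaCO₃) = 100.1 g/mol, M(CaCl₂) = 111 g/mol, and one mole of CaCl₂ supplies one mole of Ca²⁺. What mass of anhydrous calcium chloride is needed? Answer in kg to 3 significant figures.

116 kg

Volume: 179,000 US gal × 3.785 L/gal = 677,515 L.
Hardness to add: (252 − 98) = 154 mg/L as CaCO₃ × 677,515 L = 104,300 g as CaCO₃.
Moles of Ca²⁺ (1 mol Ca²⁺ ≡ 1 mol CaCO₃): 104,300 / 100.1 g/mol = 1042 mol.
Mass of CaCl₂: 1042 × 111 = 115,700 g.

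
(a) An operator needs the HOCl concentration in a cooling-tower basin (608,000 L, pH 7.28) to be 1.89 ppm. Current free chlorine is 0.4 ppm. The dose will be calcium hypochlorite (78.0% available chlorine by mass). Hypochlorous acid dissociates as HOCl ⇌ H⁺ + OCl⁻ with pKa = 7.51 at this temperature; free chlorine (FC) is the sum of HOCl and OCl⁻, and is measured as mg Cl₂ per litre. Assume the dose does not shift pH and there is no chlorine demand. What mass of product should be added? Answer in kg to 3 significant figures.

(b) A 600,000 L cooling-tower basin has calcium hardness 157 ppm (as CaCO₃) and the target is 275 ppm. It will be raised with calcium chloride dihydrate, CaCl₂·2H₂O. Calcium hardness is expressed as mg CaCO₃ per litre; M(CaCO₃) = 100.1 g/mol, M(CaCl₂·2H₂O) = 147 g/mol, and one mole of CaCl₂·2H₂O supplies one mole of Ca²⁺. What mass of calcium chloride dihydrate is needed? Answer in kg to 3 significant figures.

(a) 2.03 kg; (b) 104 kg

(a) [OCl⁻]/[HOCl] = 10^(pH − pKa) = 10^(7.28 − 7.51) = 0.5888; fraction as HOCl = 1/(1 + 0.5888) = 0.6294.
(a) Free chlorine required for 1.89 ppm HOCl: 1.89 / 0.6294 = 3.003 ppm.
(a) FC to add: 3.003 − 0.4 = 2.603 mg/L as Cl₂.
(a) Cl₂ equivalent: 2.603 mg/L × 608,000 L = 1583 g.
(a) Product at 78.0% available Cl: 1583 / 0.78 = 2029 g.

(b) Hardness to add: (275 − 157) = 118 mg/L as CaCO₃ × 600,000 L = 70,800 g as CaCO₃.
(b) Moles of Ca²⁺ (1 mol Ca²⁺ ≡ 1 mol CaCO₃): 70,800 / 100.1 g/mol = 707.3 mol.
(b) Mass of CaCl₂·2H₂O: 707.3 × 147 = 104,000 g.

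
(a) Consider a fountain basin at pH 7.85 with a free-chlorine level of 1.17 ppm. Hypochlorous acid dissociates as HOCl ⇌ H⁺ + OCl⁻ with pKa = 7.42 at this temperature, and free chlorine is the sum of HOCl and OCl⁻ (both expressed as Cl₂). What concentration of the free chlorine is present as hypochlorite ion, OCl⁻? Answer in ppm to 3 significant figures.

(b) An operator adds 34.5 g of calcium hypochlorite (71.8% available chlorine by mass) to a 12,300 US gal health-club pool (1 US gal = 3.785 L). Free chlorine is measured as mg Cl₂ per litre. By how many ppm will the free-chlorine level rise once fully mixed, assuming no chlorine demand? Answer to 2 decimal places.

(a) 0.853 ppm; (b) 0.53 ppm

(a) [OCl⁻]/[HOCl] = 10^(pH − pKa) = 10^(7.85 − 7.42) = 10^0.43 = 2.692.
(a) Fraction as HOCl = 1 / (1 + 2.692) = 0.2709.
(a) OCl⁻ = (1 − 0.2709) × 1.17 ppm = 0.8531 ppm.

(b) Volume: 12,300 US gal × 3.785 L/gal = 46,556 L.
(b) Available chlorine delivered: 34.5 g × 0.718 = 24.77 g as Cl₂.
(b) Concentration rise: 24.77 g / 46,556 L = 0.5321 mg/L = 0.53 ppm.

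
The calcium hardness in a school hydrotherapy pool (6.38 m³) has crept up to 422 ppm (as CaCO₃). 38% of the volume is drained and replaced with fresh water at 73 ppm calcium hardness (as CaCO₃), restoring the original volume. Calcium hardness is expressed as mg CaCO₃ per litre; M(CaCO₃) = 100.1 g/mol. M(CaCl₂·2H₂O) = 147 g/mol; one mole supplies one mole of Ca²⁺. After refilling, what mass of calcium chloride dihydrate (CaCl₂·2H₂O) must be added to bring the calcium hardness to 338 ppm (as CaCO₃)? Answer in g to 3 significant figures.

Volume: 6.38 m³ = 6,380 L.
After draining 38% and refilling: 422 × 0.62 + 73 × 0.38 = 289.38 ppm.
Deficit to target: 338 − 289.38 = 48.62 mg/L.
As CaCO₃: 48.62 mg/L × 6,380 L = 310.2 g; ÷ 100.1 = 3.099 mol Ca²⁺.
Mass: 3.099 × 147 = 455.5 g.

456 g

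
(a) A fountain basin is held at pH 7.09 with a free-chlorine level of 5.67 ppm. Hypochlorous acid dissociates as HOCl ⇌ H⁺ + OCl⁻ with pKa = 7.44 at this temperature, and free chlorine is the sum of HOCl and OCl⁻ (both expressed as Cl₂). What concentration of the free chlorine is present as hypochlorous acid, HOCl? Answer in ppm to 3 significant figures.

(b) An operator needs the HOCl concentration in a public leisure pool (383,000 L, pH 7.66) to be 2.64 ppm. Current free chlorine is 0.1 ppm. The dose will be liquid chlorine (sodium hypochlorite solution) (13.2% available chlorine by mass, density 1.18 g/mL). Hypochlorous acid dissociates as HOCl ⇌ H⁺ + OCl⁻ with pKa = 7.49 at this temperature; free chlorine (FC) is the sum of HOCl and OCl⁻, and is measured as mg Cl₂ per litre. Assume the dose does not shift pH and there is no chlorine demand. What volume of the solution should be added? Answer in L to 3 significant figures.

(a) 3.92 ppm; (b) 15.8 L

(a) [OCl⁻]/[HOCl] = 10^(pH − pKa) = 10^(7.09 − 7.44) = 10^-0.35 = 0.4467.
(a) Fraction as HOCl = 1 / (1 + 0.4467) = 0.6912.
(a) HOCl = 0.6912 × 5.67 ppm = 3.919 ppm.

(b) [OCl⁻]/[HOCl] = 10^(pH − pKa) = 10^(7.66 − 7.49) = 1.479; fraction as HOCl = 1/(1 + 1.479) = 0.4034.
(b) Free chlorine required for 2.64 ppm HOCl: 2.64 / 0.4034 = 6.545 ppm.
(b) FC to add: 6.545 − 0.1 = 6.445 mg/L as Cl₂.
(b) Cl₂ equivalent: 6.445 mg/L × 383,000 L = 2468 g.
(b) Product at 13.2% available Cl: 2468 / 0.132 = 18,700 g.
(b) Volume: 18,700 g ÷ 1.18 g/mL = 15,850 mL.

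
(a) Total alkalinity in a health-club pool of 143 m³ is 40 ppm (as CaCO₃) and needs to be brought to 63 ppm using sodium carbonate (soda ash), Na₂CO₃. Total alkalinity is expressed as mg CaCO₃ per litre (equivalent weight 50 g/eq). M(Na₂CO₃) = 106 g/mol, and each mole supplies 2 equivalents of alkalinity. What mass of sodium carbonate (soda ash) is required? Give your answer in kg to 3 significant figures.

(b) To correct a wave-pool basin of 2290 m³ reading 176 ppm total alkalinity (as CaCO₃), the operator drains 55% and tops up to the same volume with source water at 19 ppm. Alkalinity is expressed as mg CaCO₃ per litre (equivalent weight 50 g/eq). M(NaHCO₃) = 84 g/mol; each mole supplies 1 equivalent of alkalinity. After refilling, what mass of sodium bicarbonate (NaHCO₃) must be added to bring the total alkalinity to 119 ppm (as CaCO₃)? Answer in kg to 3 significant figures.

(a) Volume: 143 m³ = 143,000 L.
(a) Alkalinity to add: (63 − 40) = 23 mg/L as CaCO₃ × 143,000 L = 3289 g as CaCO₃.
(a) Equivalents: 3289 g ÷ 50 g/eq = 65.78 eq.
(a) Each mole of Na₂CO₃ supplies 2 eq, so 65.78 / 2 = 32.89 mol.
(a) Mass: 32.89 mol × 106 g/mol = 3486 g.

(b) Volume: 2290 m³ = 2,290,000 L.
(b) After draining 55% and refilling: 176 × 0.45 + 19 × 0.55 = 89.65 ppm.
(b) Deficit to target: 119 − 89.65 = 29.35 mg/L.
(b) As CaCO₃: 29.35 mg/L × 2,290,000 L = 67,210 g; ÷ 50 g/eq ÷ 1 = 1344 mol NaHCO₃.
(b) Mass: 1344 × 84 = 112,900 g.

(a) 3.49 kg; (b) 113 kg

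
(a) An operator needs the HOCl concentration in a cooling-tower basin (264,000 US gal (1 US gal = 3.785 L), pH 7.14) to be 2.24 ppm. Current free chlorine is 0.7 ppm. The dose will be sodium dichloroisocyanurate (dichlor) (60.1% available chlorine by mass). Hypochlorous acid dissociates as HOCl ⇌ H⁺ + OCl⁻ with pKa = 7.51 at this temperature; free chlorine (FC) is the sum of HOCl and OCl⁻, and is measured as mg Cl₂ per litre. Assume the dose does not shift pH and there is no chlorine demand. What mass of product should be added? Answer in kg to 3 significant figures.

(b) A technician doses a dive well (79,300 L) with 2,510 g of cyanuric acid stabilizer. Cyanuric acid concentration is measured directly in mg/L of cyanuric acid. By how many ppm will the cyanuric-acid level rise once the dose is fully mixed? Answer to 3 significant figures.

(a) 4.15 kg; (b) 31.7 ppm

(a) Volume: 264,000 US gal × 3.785 L/gal = 999,240 L.
(a) [OCl⁻]/[HOCl] = 10^(pH − pKa) = 10^(7.14 − 7.51) = 0.4266; fraction as HOCl = 1/(1 + 0.4266) = 0.701.
(a) Free chlorine required for 2.24 ppm HOCl: 2.24 / 0.701 = 3.196 ppm.
(a) FC to add: 3.196 − 0.7 = 2.496 mg/L as Cl₂.
(a) Cl₂ equivalent: 2.496 mg/L × 999,240 L = 2494 g.
(a) Product at 60.1% available Cl: 2494 / 0.601 = 4149 g.

(b) Rise: 2,510 g / 79,300 L × 1000 = 31.65 mg/L.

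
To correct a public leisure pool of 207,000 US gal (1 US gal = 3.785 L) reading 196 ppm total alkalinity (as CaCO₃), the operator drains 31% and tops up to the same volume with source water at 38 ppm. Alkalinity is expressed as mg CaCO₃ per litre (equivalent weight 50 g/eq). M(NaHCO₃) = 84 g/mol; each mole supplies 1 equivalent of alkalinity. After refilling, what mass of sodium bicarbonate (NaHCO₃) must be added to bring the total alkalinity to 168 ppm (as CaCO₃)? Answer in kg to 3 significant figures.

27.6 kg

Volume: 207,000 US gal × 3.785 L/gal = 783,495 L.
After draining 31% and refilling: 196 × 0.69 + 38 × 0.31 = 147.02 ppm.
Deficit to target: 168 − 147.02 = 20.98 mg/L.
As CaCO₃: 20.98 mg/L × 783,495 L = 16,440 g; ÷ 50 g/eq ÷ 1 = 328.8 mol NaHCO₃.
Mass: 328.8 × 84 = 27,620 g.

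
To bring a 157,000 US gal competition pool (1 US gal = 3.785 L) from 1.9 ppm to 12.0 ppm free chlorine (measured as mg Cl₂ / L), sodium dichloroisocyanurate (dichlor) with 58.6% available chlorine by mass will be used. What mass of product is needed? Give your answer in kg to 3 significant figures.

10.2 kg

Volume: 157,000 US gal × 3.785 L/gal = 594,245 L.
Chlorine deficit: 12.0 − 1.9 = 10.1 ppm = 10.1 mg/L as Cl₂.
Cl₂ equivalent needed: 10.1 mg/L × 594,245 L = 6,002,000 mg = 6002 g.
Product at 58.6% available chlorine: 6002 / 0.586 = 10,240 g.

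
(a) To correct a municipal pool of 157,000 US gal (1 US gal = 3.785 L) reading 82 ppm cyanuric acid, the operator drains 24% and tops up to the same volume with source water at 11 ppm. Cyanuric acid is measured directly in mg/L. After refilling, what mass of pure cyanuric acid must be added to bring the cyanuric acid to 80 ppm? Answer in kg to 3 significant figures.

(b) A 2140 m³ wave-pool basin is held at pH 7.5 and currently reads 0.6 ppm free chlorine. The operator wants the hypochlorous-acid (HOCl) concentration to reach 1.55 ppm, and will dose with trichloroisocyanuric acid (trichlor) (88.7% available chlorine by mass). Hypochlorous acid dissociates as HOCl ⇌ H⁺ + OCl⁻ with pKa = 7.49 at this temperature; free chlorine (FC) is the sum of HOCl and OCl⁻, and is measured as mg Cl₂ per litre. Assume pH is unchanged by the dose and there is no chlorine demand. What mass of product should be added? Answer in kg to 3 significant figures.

(a) 8.94 kg; (b) 6.12 kg

(a) Volume: 157,000 US gal × 3.785 L/gal = 594,245 L.
(a) After draining 24% and refilling: 82 × 0.76 + 11 × 0.24 = 64.96 ppm.
(a) Deficit to target: 80 − 64.96 = 15.04 mg/L.
(a) Mass: 15.04 mg/L × 594,245 L = 8937 g cyanuric acid.

(b) Volume: 2140 m³ = 2,140,000 L.
(b) [OCl⁻]/[HOCl] = 10^(pH − pKa) = 10^(7.5 − 7.49) = 1.023; fraction as HOCl = 1/(1 + 1.023) = 0.4942.
(b) Free chlorine required for 1.55 ppm HOCl: 1.55 / 0.4942 = 3.136 ppm.
(b) FC to add: 3.136 − 0.6 = 2.536 mg/L as Cl₂.
(b) Cl₂ equivalent: 2.536 mg/L × 2,140,000 L = 5427 g.
(b) Product at 88.7% available Cl: 5427 / 0.887 = 6119 g.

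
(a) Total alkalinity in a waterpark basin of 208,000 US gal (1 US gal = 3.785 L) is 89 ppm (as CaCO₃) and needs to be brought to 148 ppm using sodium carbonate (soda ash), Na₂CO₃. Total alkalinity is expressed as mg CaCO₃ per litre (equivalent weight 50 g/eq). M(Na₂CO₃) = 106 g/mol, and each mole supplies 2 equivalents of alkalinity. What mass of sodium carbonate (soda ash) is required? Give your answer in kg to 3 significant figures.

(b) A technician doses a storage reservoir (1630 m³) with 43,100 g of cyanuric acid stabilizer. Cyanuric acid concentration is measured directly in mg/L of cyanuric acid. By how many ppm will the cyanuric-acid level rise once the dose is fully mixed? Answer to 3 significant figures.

(a) 49.2 kg; (b) 26.4 ppm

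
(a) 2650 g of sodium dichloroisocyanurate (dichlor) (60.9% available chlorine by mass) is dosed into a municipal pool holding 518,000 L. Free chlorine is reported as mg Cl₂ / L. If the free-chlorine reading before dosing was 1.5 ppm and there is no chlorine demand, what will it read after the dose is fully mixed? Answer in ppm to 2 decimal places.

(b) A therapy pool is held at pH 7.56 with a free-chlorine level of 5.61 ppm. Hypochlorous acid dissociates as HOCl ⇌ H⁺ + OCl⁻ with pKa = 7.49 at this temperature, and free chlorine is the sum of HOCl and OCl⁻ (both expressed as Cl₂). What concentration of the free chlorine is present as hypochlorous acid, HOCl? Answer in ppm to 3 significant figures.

(a) Available chlorine delivered: 2650 g × 0.609 = 1614 g as Cl₂.
(a) Concentration rise: 1614 g / 518,000 L = 3.116 mg/L = 3.12 ppm.
(a) Final FC: 1.5 + 3.12 = 4.62 ppm.

(b) [OCl⁻]/[HOCl] = 10^(pH − pKa) = 10^(7.56 − 7.49) = 10^0.07 = 1.175.
(b) Fraction as HOCl = 1 / (1 + 1.175) = 0.4598.
(b) HOCl = 0.4598 × 5.61 ppm = 2.579 ppm.

(a) 4.62 ppm; (b) 2.58 ppm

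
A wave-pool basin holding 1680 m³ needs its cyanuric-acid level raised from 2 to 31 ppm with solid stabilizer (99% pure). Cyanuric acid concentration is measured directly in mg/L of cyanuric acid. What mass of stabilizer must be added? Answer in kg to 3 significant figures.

Volume: 1680 m³ = 1,680,000 L.
CYA to add: (31 − 2) = 29 mg/L × 1,680,000 L = 48,720 g cyanuric acid.
At 99% purity: 48,720 / 0.99 = 49,210 g product.

49.2 kg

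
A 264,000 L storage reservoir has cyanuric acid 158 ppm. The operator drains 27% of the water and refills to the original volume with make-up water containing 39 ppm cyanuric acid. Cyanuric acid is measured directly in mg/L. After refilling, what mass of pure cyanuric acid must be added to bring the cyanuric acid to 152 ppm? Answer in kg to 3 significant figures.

6.90 kg

After draining 27% and refilling: 158 × 0.73 + 39 × 0.27 = 125.87 ppm.
Deficit to target: 152 − 125.87 = 26.13 mg/L.
Mass: 26.13 mg/L × 264,000 L = 6898 g cyanuric acid.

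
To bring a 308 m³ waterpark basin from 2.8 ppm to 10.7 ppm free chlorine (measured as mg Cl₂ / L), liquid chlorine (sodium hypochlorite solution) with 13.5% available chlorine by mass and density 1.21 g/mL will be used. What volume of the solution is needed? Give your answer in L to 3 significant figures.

14.9 L

Volume: 308 m³ = 308,000 L.
Chlorine deficit: 10.7 − 2.8 = 7.9 ppm = 7.9 mg/L as Cl₂.
Cl₂ equivalent needed: 7.9 mg/L × 308,000 L = 2,433,000 mg = 2433 g.
Product at 13.5% available chlorine: 2433 / 0.135 = 18,020 g.
Volume at density 1.21 g/mL: 18,020 g ÷ 1.21 g/mL = 14,900 mL.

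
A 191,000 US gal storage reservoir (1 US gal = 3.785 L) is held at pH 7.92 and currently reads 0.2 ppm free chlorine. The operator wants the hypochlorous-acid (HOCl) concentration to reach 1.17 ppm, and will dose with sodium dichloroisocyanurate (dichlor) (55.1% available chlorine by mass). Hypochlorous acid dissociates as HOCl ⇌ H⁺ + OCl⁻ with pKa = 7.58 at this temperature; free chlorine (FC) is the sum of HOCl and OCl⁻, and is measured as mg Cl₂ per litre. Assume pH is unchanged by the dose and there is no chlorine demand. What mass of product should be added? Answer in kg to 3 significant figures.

Volume: 191,000 US gal × 3.785 L/gal = 722,935 L.
[OCl⁻]/[HOCl] = 10^(pH − pKa) = 10^(7.92 − 7.58) = 2.188; fraction as HOCl = 1/(1 + 2.188) = 0.3137.
Free chlorine required for 1.17 ppm HOCl: 1.17 / 0.3137 = 3.73 ppm.
FC to add: 3.73 − 0.2 = 3.53 mg/L as Cl₂.
Cl₂ equivalent: 3.53 mg/L × 722,935 L = 2552 g.
Product at 55.1% available Cl: 2552 / 0.551 = 4631 g.

4.63 kg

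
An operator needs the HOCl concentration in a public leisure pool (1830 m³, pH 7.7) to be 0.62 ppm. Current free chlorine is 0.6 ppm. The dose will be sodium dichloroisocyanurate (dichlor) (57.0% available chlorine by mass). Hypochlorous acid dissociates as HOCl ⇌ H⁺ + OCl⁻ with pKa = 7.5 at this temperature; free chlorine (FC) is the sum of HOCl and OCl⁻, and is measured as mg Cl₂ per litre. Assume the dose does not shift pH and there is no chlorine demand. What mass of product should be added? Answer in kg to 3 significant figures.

Volume: 1830 m³ = 1,830,000 L.
[OCl⁻]/[HOCl] = 10^(pH − pKa) = 10^(7.7 − 7.5) = 1.585; fraction as HOCl = 1/(1 + 1.585) = 0.3869.
Free chlorine required for 0.62 ppm HOCl: 0.62 / 0.3869 = 1.603 ppm.
FC to add: 1.603 − 0.6 = 1.003 mg/L as Cl₂.
Cl₂ equivalent: 1.003 mg/L × 1,830,000 L = 1835 g.
Product at 57.0% available Cl: 1835 / 0.57 = 3219 g.

3.22 kg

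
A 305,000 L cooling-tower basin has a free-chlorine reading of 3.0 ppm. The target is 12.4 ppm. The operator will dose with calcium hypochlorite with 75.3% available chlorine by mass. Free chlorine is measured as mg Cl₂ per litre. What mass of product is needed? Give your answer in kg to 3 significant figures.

Chlorine deficit: 12.4 − 3.0 = 9.4 ppm = 9.4 mg/L as Cl₂.
Cl₂ equivalent needed: 9.4 mg/L × 305,000 L = 2,867,000 mg = 2867 g.
Product at 75.3% available chlorine: 2867 / 0.753 = 3807 g.

3.81 kg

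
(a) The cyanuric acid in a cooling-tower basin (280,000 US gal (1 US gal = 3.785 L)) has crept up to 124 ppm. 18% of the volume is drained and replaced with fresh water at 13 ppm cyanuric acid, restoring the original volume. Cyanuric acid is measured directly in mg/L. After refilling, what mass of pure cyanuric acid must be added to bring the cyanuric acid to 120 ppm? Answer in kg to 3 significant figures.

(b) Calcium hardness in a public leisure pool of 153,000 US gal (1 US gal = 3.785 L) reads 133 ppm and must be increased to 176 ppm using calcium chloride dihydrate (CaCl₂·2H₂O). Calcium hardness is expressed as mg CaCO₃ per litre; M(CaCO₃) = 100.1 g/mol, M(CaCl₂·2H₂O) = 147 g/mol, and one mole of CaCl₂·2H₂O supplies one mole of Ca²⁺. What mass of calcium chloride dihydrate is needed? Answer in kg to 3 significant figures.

(a) Volume: 280,000 US gal × 3.785 L/gal = 1,059,800 L.
(a) After draining 18% and refilling: 124 × 0.82 + 13 × 0.18 = 104.02 ppm.
(a) Deficit to target: 120 − 104.02 = 15.98 mg/L.
(a) Mass: 15.98 mg/L × 1,059,800 L = 16,940 g cyanuric acid.

(b) Volume: 153,000 US gal × 3.785 L/gal = 579,105 L.
(b) Hardness to add: (176 − 133) = 43 mg/L as CaCO₃ × 579,105 L = 24,900 g as CaCO₃.
(b) Moles of Ca²⁺ (1 mol Ca²⁺ ≡ 1 mol CaCO₃): 24,900 / 100.1 g/mol = 248.8 mol.
(b) Mass of CaCl₂·2H₂O: 248.8 × 147 = 36,570 g.

(a) 16.9 kg; (b) 36.6 kg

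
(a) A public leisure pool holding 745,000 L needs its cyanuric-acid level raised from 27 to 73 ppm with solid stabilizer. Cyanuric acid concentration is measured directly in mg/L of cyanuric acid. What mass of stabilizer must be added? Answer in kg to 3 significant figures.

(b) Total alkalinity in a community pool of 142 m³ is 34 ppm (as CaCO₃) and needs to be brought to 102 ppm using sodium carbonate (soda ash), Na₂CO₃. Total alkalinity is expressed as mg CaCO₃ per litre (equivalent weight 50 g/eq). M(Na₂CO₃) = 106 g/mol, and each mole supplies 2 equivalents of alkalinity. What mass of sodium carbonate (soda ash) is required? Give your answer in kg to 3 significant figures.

(a) 34.3 kg; (b) 10.2 kg

(a) CYA to add: (73 − 27) = 46 mg/L × 745,000 L = 34,270 g cyanuric acid.

(b) Volume: 142 m³ = 142,000 L.
(b) Alkalinity to add: (102 − 34) = 68 mg/L as CaCO₃ × 142,000 L = 9656 g as CaCO₃.
(b) Equivalents: 9656 g ÷ 50 g/eq = 193.1 eq.
(b) Each mole of Na₂CO₃ supplies 2 eq, so 193.1 / 2 = 96.56 mol.
(b) Mass: 96.56 mol × 106 g/mol = 10,240 g.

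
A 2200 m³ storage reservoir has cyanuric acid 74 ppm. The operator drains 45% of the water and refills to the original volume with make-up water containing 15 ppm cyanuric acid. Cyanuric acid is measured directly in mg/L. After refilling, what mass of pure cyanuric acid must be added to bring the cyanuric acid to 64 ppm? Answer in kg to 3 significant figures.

Volume: 2200 m³ = 2,200,000 L.
After draining 45% and refilling: 74 × 0.55 + 15 × 0.45 = 47.45 ppm.
Deficit to target: 64 − 47.45 = 16.55 mg/L.
Mass: 16.55 mg/L × 2,200,000 L = 36,410 g cyanuric acid.

36.4 kg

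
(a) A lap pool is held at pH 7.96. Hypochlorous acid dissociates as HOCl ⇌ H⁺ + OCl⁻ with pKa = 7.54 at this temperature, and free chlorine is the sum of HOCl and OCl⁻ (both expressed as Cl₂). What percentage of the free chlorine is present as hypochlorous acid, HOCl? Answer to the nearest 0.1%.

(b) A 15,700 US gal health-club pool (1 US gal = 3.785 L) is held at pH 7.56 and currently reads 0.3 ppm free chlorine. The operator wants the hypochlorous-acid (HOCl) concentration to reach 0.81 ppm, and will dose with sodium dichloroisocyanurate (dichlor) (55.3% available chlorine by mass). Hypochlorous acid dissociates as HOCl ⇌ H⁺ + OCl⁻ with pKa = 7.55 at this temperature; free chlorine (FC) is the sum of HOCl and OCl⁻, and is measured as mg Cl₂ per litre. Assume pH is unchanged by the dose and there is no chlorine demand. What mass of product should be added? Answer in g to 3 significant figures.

(a) 27.5%; (b) 144 g

(a) [OCl⁻]/[HOCl] = 10^(pH − pKa) = 10^(7.96 − 7.54) = 10^0.42 = 2.63.
(a) Fraction as HOCl = 1 / (1 + 2.63) = 0.2755.

(b) Volume: 15,700 US gal × 3.785 L/gal = 59,424 L.
(b) [OCl⁻]/[HOCl] = 10^(pH − pKa) = 10^(7.56 − 7.55) = 1.023; fraction as HOCl = 1/(1 + 1.023) = 0.4942.
(b) Free chlorine required for 0.81 ppm HOCl: 0.81 / 0.4942 = 1.639 ppm.
(b) FC to add: 1.639 − 0.3 = 1.339 mg/L as Cl₂.
(b) Cl₂ equivalent: 1.339 mg/L × 59,424 L = 79.56 g.
(b) Product at 55.3% available Cl: 79.56 / 0.553 = 143.9 g.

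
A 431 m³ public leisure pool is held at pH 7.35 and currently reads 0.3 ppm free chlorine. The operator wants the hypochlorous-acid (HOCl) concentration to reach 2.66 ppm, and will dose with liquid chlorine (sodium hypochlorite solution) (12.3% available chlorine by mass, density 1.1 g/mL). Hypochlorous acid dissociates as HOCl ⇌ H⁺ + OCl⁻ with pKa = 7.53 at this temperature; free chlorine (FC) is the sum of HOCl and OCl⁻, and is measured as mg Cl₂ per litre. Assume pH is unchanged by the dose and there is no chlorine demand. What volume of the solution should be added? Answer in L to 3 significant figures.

Volume: 431 m³ = 431,000 L.
[OCl⁻]/[HOCl] = 10^(pH − pKa) = 10^(7.35 − 7.53) = 0.6607; fraction as HOCl = 1/(1 + 0.6607) = 0.6022.
Free chlorine required for 2.66 ppm HOCl: 2.66 / 0.6022 = 4.417 ppm.
FC to add: 4.417 − 0.3 = 4.117 mg/L as Cl₂.
Cl₂ equivalent: 4.117 mg/L × 431,000 L = 1775 g.
Product at 12.3% available Cl: 1775 / 0.123 = 14,430 g.
Volume: 14,430 g ÷ 1.1 g/mL = 13,120 mL.

13.1 L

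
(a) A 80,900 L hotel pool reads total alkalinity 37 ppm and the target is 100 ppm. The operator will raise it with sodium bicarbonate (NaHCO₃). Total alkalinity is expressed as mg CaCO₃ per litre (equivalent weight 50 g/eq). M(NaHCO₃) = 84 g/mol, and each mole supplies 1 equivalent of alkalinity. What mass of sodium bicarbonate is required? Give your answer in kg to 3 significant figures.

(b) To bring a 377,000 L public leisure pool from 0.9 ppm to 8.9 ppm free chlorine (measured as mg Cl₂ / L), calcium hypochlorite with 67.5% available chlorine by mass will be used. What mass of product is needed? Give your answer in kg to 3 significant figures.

(a) Alkalinity to add: (100 − 37) = 63 mg/L as CaCO₃ × 80,900 L = 5097 g as CaCO₃.
(a) Equivalents: 5097 g ÷ 50 g/eq = 101.9 eq.
(a) NaHCO₃ supplies 1 eq per mole → 101.9 mol.
(a) Mass: 101.9 mol × 84 g/mol = 8562 g.

(b) Chlorine deficit: 8.9 − 0.9 = 8 ppm = 8 mg/L as Cl₂.
(b) Cl₂ equivalent needed: 8 mg/L × 377,000 L = 3,016,000 mg = 3016 g.
(b) Product at 67.5% available chlorine: 3016 / 0.675 = 4468 g.

(a) 8.56 kg; (b) 4.47 kg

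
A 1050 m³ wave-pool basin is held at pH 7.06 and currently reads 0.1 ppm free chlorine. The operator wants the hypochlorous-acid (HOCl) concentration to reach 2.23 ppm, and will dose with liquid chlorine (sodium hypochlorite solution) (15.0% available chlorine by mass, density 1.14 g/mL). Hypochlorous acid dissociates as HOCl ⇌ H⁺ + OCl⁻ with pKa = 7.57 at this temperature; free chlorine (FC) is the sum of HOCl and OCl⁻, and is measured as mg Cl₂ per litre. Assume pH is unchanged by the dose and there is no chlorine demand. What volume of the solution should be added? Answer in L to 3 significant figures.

17.3 L

Volume: 1050 m³ = 1,050,000 L.
[OCl⁻]/[HOCl] = 10^(pH − pKa) = 10^(7.06 − 7.57) = 0.309; fraction as HOCl = 1/(1 + 0.309) = 0.7639.
Free chlorine required for 2.23 ppm HOCl: 2.23 / 0.7639 = 2.919 ppm.
FC to add: 2.919 − 0.1 = 2.819 mg/L as Cl₂.
Cl₂ equivalent: 2.819 mg/L × 1,050,000 L = 2960 g.
Product at 15.0% available Cl: 2960 / 0.15 = 19,730 g.
Volume: 19,730 g ÷ 1.14 g/mL = 17,310 mL.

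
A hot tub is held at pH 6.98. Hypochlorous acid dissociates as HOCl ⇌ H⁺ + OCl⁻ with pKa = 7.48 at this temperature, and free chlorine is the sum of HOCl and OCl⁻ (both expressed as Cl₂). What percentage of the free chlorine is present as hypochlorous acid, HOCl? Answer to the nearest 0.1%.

76.0%

[OCl⁻]/[HOCl] = 10^(pH − pKa) = 10^(6.98 − 7.48) = 10^-0.50 = 0.3162.
Fraction as HOCl = 1 / (1 + 0.3162) = 0.7597.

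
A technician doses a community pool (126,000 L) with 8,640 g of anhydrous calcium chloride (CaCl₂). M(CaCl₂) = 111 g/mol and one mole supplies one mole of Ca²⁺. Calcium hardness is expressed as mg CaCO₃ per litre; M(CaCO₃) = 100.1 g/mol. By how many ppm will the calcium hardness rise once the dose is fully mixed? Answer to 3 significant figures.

61.8 ppm

Moles of Ca²⁺: 8,640 g ÷ 111 g/mol = 77.84 mol.
As CaCO₃: 77.84 mol × 100.1 g/mol = 7792 g.
Rise: 7792 g / 126,000 L × 1000 = 61.84 mg/L.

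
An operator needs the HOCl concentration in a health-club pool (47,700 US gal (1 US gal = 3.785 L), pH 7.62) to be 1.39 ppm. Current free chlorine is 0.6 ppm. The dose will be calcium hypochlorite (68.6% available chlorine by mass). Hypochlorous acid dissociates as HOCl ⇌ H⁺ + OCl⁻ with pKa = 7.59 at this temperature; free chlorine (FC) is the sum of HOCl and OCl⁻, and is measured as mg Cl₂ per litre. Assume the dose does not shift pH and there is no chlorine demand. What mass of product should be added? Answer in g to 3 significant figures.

600 g

Volume: 47,700 US gal × 3.785 L/gal = 180,544 L.
[OCl⁻]/[HOCl] = 10^(pH − pKa) = 10^(7.62 − 7.59) = 1.072; fraction as HOCl = 1/(1 + 1.072) = 0.4827.
Free chlorine required for 1.39 ppm HOCl: 1.39 / 0.4827 = 2.879 ppm.
FC to add: 2.879 − 0.6 = 2.279 mg/L as Cl₂.
Cl₂ equivalent: 2.279 mg/L × 180,544 L = 411.5 g.
Product at 68.6% available Cl: 411.5 / 0.686 = 599.9 g.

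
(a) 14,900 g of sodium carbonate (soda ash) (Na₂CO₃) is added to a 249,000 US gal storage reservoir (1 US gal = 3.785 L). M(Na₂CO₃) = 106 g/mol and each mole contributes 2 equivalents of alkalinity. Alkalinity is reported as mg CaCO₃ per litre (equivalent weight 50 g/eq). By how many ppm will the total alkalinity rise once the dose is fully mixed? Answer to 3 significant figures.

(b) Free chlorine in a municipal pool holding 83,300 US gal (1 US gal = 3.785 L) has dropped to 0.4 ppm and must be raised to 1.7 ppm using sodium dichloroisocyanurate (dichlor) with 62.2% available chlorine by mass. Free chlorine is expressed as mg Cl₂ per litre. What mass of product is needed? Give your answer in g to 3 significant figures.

(a) Volume: 249,000 US gal × 3.785 L/gal = 942,465 L.
(a) Moles of Na₂CO₃: 14,900 g ÷ 106 g/mol = 140.6 mol → 281.1 eq of alkalinity.
(a) As CaCO₃: 281.1 eq × 50 g/eq = 14,060 g.
(a) Rise: 14,060 g / 942,465 L × 1000 = 14.91 mg/L.

(b) Volume: 83,300 US gal × 3.785 L/gal = 315,290 L.
(b) Chlorine deficit: 1.7 − 0.4 = 1.3 ppm = 1.3 mg/L as Cl₂.
(b) Cl₂ equivalent needed: 1.3 mg/L × 315,290 L = 409,900 mg = 409.9 g.
(b) Product at 62.2% available chlorine: 409.9 / 0.622 = 659 g.

(a) 14.9 ppm; (b) 659 g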